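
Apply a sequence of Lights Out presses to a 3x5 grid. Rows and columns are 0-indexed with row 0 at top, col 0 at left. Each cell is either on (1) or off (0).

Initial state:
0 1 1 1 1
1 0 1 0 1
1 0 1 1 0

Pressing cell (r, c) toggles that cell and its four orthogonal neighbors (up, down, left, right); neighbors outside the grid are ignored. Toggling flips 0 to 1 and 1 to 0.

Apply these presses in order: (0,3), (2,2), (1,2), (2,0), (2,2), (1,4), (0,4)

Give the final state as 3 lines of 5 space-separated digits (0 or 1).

Answer: 0 1 1 1 0
0 1 0 1 1
0 1 0 1 1

Derivation:
After press 1 at (0,3):
0 1 0 0 0
1 0 1 1 1
1 0 1 1 0

After press 2 at (2,2):
0 1 0 0 0
1 0 0 1 1
1 1 0 0 0

After press 3 at (1,2):
0 1 1 0 0
1 1 1 0 1
1 1 1 0 0

After press 4 at (2,0):
0 1 1 0 0
0 1 1 0 1
0 0 1 0 0

After press 5 at (2,2):
0 1 1 0 0
0 1 0 0 1
0 1 0 1 0

After press 6 at (1,4):
0 1 1 0 1
0 1 0 1 0
0 1 0 1 1

After press 7 at (0,4):
0 1 1 1 0
0 1 0 1 1
0 1 0 1 1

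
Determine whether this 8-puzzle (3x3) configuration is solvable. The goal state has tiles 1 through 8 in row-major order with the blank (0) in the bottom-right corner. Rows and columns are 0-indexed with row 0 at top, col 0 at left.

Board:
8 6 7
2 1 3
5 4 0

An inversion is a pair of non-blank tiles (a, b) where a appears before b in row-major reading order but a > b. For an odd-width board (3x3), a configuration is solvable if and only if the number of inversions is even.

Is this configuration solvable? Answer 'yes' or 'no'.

Answer: no

Derivation:
Inversions (pairs i<j in row-major order where tile[i] > tile[j] > 0): 19
19 is odd, so the puzzle is not solvable.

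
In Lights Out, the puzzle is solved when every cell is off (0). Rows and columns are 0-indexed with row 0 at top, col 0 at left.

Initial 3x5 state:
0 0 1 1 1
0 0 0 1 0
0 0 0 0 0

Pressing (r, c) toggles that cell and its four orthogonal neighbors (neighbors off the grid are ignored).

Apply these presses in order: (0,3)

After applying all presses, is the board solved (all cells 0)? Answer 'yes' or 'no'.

Answer: yes

Derivation:
After press 1 at (0,3):
0 0 0 0 0
0 0 0 0 0
0 0 0 0 0

Lights still on: 0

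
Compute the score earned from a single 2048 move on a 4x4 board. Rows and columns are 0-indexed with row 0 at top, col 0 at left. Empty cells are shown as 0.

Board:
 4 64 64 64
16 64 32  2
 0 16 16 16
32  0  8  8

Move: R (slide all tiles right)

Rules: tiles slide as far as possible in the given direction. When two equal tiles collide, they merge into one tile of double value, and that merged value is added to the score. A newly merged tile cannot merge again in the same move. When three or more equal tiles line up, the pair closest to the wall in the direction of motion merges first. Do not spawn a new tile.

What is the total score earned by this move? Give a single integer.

Slide right:
row 0: [4, 64, 64, 64] -> [0, 4, 64, 128]  score +128 (running 128)
row 1: [16, 64, 32, 2] -> [16, 64, 32, 2]  score +0 (running 128)
row 2: [0, 16, 16, 16] -> [0, 0, 16, 32]  score +32 (running 160)
row 3: [32, 0, 8, 8] -> [0, 0, 32, 16]  score +16 (running 176)
Board after move:
  0   4  64 128
 16  64  32   2
  0   0  16  32
  0   0  32  16

Answer: 176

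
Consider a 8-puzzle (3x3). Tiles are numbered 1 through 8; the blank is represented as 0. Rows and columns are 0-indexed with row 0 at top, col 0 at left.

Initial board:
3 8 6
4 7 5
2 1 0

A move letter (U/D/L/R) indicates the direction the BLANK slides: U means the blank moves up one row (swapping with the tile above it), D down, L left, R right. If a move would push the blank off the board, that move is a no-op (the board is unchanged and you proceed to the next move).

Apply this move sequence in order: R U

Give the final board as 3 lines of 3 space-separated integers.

After move 1 (R):
3 8 6
4 7 5
2 1 0

After move 2 (U):
3 8 6
4 7 0
2 1 5

Answer: 3 8 6
4 7 0
2 1 5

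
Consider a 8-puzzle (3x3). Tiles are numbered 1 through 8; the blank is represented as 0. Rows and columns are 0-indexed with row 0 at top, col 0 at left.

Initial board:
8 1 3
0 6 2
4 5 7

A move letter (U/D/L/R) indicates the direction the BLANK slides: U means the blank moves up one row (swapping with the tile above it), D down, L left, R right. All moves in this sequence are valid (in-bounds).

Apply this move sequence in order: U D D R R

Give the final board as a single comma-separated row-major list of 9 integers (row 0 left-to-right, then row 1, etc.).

Answer: 8, 1, 3, 4, 6, 2, 5, 7, 0

Derivation:
After move 1 (U):
0 1 3
8 6 2
4 5 7

After move 2 (D):
8 1 3
0 6 2
4 5 7

After move 3 (D):
8 1 3
4 6 2
0 5 7

After move 4 (R):
8 1 3
4 6 2
5 0 7

After move 5 (R):
8 1 3
4 6 2
5 7 0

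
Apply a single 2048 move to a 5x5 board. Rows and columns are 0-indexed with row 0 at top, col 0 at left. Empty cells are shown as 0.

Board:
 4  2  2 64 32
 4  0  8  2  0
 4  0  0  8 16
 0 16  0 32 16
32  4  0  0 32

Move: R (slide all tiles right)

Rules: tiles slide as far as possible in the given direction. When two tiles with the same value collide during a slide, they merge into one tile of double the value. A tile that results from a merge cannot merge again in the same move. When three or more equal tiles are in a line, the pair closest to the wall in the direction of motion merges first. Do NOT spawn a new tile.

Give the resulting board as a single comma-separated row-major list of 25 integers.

Answer: 0, 4, 4, 64, 32, 0, 0, 4, 8, 2, 0, 0, 4, 8, 16, 0, 0, 16, 32, 16, 0, 0, 32, 4, 32

Derivation:
Slide right:
row 0: [4, 2, 2, 64, 32] -> [0, 4, 4, 64, 32]
row 1: [4, 0, 8, 2, 0] -> [0, 0, 4, 8, 2]
row 2: [4, 0, 0, 8, 16] -> [0, 0, 4, 8, 16]
row 3: [0, 16, 0, 32, 16] -> [0, 0, 16, 32, 16]
row 4: [32, 4, 0, 0, 32] -> [0, 0, 32, 4, 32]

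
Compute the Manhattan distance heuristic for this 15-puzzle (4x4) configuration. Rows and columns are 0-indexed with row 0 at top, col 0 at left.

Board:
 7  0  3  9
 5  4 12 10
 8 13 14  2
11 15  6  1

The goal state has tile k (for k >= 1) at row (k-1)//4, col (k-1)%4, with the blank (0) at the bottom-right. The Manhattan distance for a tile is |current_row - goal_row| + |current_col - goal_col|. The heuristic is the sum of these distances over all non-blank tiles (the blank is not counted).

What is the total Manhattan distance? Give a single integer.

Answer: 41

Derivation:
Tile 7: at (0,0), goal (1,2), distance |0-1|+|0-2| = 3
Tile 3: at (0,2), goal (0,2), distance |0-0|+|2-2| = 0
Tile 9: at (0,3), goal (2,0), distance |0-2|+|3-0| = 5
Tile 5: at (1,0), goal (1,0), distance |1-1|+|0-0| = 0
Tile 4: at (1,1), goal (0,3), distance |1-0|+|1-3| = 3
Tile 12: at (1,2), goal (2,3), distance |1-2|+|2-3| = 2
Tile 10: at (1,3), goal (2,1), distance |1-2|+|3-1| = 3
Tile 8: at (2,0), goal (1,3), distance |2-1|+|0-3| = 4
Tile 13: at (2,1), goal (3,0), distance |2-3|+|1-0| = 2
Tile 14: at (2,2), goal (3,1), distance |2-3|+|2-1| = 2
Tile 2: at (2,3), goal (0,1), distance |2-0|+|3-1| = 4
Tile 11: at (3,0), goal (2,2), distance |3-2|+|0-2| = 3
Tile 15: at (3,1), goal (3,2), distance |3-3|+|1-2| = 1
Tile 6: at (3,2), goal (1,1), distance |3-1|+|2-1| = 3
Tile 1: at (3,3), goal (0,0), distance |3-0|+|3-0| = 6
Sum: 3 + 0 + 5 + 0 + 3 + 2 + 3 + 4 + 2 + 2 + 4 + 3 + 1 + 3 + 6 = 41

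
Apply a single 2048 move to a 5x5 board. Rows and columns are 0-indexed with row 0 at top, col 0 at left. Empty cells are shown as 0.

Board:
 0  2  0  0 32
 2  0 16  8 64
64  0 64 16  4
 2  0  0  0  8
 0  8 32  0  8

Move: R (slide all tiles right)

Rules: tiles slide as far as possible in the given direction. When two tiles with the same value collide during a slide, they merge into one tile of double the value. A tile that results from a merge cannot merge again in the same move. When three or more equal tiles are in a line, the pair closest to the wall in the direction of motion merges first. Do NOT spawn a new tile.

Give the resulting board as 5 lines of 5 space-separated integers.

Answer:   0   0   0   2  32
  0   2  16   8  64
  0   0 128  16   4
  0   0   0   2   8
  0   0   8  32   8

Derivation:
Slide right:
row 0: [0, 2, 0, 0, 32] -> [0, 0, 0, 2, 32]
row 1: [2, 0, 16, 8, 64] -> [0, 2, 16, 8, 64]
row 2: [64, 0, 64, 16, 4] -> [0, 0, 128, 16, 4]
row 3: [2, 0, 0, 0, 8] -> [0, 0, 0, 2, 8]
row 4: [0, 8, 32, 0, 8] -> [0, 0, 8, 32, 8]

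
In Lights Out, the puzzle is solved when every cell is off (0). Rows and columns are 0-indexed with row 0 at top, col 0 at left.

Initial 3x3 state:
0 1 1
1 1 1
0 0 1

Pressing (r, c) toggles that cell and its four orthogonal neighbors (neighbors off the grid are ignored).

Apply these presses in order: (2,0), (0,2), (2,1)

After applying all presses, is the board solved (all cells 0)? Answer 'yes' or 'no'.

After press 1 at (2,0):
0 1 1
0 1 1
1 1 1

After press 2 at (0,2):
0 0 0
0 1 0
1 1 1

After press 3 at (2,1):
0 0 0
0 0 0
0 0 0

Lights still on: 0

Answer: yes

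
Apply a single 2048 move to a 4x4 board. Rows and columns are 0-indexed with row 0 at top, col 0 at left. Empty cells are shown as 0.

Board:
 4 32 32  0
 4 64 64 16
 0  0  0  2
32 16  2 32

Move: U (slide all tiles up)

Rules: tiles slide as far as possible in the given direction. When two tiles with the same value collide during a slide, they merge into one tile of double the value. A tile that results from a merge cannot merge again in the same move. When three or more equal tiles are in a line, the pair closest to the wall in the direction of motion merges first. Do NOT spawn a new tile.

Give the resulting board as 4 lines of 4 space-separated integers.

Slide up:
col 0: [4, 4, 0, 32] -> [8, 32, 0, 0]
col 1: [32, 64, 0, 16] -> [32, 64, 16, 0]
col 2: [32, 64, 0, 2] -> [32, 64, 2, 0]
col 3: [0, 16, 2, 32] -> [16, 2, 32, 0]

Answer:  8 32 32 16
32 64 64  2
 0 16  2 32
 0  0  0  0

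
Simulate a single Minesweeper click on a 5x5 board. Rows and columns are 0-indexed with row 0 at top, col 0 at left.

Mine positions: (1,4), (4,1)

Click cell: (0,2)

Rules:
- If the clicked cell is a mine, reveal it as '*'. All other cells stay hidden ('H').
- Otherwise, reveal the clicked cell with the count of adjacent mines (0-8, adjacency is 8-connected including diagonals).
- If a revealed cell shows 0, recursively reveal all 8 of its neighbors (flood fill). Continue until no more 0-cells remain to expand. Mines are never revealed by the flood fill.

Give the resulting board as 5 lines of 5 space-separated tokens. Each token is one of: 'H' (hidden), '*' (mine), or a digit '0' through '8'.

0 0 0 1 H
0 0 0 1 H
0 0 0 1 1
1 1 1 0 0
H H 1 0 0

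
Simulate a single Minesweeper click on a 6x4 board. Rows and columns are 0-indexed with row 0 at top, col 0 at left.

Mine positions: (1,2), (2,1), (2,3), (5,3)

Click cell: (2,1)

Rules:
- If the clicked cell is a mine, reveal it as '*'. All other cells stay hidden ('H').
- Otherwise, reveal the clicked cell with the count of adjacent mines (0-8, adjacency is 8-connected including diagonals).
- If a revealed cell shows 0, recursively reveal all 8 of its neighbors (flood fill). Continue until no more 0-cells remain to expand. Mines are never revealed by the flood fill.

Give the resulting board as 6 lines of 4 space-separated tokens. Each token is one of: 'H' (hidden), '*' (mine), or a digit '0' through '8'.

H H H H
H H H H
H * H H
H H H H
H H H H
H H H H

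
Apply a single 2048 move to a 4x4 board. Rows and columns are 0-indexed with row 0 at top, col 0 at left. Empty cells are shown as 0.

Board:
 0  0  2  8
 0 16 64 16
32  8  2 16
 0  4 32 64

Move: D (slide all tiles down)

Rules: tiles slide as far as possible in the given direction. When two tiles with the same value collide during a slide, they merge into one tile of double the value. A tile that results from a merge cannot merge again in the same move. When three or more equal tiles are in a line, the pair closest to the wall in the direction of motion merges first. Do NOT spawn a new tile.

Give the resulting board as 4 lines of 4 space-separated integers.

Slide down:
col 0: [0, 0, 32, 0] -> [0, 0, 0, 32]
col 1: [0, 16, 8, 4] -> [0, 16, 8, 4]
col 2: [2, 64, 2, 32] -> [2, 64, 2, 32]
col 3: [8, 16, 16, 64] -> [0, 8, 32, 64]

Answer:  0  0  2  0
 0 16 64  8
 0  8  2 32
32  4 32 64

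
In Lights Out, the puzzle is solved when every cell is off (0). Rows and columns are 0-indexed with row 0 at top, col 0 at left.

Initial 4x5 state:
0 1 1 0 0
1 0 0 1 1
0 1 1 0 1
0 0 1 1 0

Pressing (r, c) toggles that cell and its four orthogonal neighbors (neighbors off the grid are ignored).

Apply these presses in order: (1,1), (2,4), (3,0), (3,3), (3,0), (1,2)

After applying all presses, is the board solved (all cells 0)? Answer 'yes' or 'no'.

After press 1 at (1,1):
0 0 1 0 0
0 1 1 1 1
0 0 1 0 1
0 0 1 1 0

After press 2 at (2,4):
0 0 1 0 0
0 1 1 1 0
0 0 1 1 0
0 0 1 1 1

After press 3 at (3,0):
0 0 1 0 0
0 1 1 1 0
1 0 1 1 0
1 1 1 1 1

After press 4 at (3,3):
0 0 1 0 0
0 1 1 1 0
1 0 1 0 0
1 1 0 0 0

After press 5 at (3,0):
0 0 1 0 0
0 1 1 1 0
0 0 1 0 0
0 0 0 0 0

After press 6 at (1,2):
0 0 0 0 0
0 0 0 0 0
0 0 0 0 0
0 0 0 0 0

Lights still on: 0

Answer: yes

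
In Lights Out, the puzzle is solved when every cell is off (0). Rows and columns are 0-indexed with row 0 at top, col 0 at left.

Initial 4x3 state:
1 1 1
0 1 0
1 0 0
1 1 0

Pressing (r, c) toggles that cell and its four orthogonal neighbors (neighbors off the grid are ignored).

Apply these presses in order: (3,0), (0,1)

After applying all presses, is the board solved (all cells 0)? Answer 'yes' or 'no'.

After press 1 at (3,0):
1 1 1
0 1 0
0 0 0
0 0 0

After press 2 at (0,1):
0 0 0
0 0 0
0 0 0
0 0 0

Lights still on: 0

Answer: yes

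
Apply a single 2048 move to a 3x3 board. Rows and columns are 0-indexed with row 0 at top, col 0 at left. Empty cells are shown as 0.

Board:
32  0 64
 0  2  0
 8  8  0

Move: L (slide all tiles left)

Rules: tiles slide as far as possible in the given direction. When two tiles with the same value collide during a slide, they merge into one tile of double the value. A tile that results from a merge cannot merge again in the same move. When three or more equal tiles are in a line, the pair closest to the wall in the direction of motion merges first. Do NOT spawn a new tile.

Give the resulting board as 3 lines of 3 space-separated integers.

Answer: 32 64  0
 2  0  0
16  0  0

Derivation:
Slide left:
row 0: [32, 0, 64] -> [32, 64, 0]
row 1: [0, 2, 0] -> [2, 0, 0]
row 2: [8, 8, 0] -> [16, 0, 0]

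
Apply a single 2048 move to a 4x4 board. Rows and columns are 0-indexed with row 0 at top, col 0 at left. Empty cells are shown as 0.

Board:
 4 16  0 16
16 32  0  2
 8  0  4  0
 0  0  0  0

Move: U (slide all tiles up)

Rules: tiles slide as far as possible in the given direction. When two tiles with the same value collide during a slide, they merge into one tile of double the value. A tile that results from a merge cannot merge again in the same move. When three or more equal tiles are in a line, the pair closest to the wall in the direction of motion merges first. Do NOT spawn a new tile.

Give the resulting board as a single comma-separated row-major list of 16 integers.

Slide up:
col 0: [4, 16, 8, 0] -> [4, 16, 8, 0]
col 1: [16, 32, 0, 0] -> [16, 32, 0, 0]
col 2: [0, 0, 4, 0] -> [4, 0, 0, 0]
col 3: [16, 2, 0, 0] -> [16, 2, 0, 0]

Answer: 4, 16, 4, 16, 16, 32, 0, 2, 8, 0, 0, 0, 0, 0, 0, 0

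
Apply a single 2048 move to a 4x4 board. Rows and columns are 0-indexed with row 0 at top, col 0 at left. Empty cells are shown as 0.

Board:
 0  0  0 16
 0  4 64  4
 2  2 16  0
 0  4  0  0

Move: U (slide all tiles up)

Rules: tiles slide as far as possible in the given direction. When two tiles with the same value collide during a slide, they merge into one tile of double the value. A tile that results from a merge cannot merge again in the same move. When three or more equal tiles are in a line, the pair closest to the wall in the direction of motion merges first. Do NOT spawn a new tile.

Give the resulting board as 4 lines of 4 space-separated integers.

Slide up:
col 0: [0, 0, 2, 0] -> [2, 0, 0, 0]
col 1: [0, 4, 2, 4] -> [4, 2, 4, 0]
col 2: [0, 64, 16, 0] -> [64, 16, 0, 0]
col 3: [16, 4, 0, 0] -> [16, 4, 0, 0]

Answer:  2  4 64 16
 0  2 16  4
 0  4  0  0
 0  0  0  0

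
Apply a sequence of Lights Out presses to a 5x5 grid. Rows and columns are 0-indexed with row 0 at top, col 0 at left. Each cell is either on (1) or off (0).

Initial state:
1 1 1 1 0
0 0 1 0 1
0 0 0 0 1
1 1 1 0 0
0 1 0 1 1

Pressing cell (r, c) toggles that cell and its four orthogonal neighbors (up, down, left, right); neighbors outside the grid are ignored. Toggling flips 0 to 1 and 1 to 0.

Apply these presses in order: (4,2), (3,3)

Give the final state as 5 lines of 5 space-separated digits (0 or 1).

Answer: 1 1 1 1 0
0 0 1 0 1
0 0 0 1 1
1 1 1 1 1
0 0 1 1 1

Derivation:
After press 1 at (4,2):
1 1 1 1 0
0 0 1 0 1
0 0 0 0 1
1 1 0 0 0
0 0 1 0 1

After press 2 at (3,3):
1 1 1 1 0
0 0 1 0 1
0 0 0 1 1
1 1 1 1 1
0 0 1 1 1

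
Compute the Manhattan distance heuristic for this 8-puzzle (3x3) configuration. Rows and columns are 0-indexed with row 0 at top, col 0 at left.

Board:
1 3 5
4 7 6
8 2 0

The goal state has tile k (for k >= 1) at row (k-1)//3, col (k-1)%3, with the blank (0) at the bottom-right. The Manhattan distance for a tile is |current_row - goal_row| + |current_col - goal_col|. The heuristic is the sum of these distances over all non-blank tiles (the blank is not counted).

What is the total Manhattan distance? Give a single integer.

Tile 1: at (0,0), goal (0,0), distance |0-0|+|0-0| = 0
Tile 3: at (0,1), goal (0,2), distance |0-0|+|1-2| = 1
Tile 5: at (0,2), goal (1,1), distance |0-1|+|2-1| = 2
Tile 4: at (1,0), goal (1,0), distance |1-1|+|0-0| = 0
Tile 7: at (1,1), goal (2,0), distance |1-2|+|1-0| = 2
Tile 6: at (1,2), goal (1,2), distance |1-1|+|2-2| = 0
Tile 8: at (2,0), goal (2,1), distance |2-2|+|0-1| = 1
Tile 2: at (2,1), goal (0,1), distance |2-0|+|1-1| = 2
Sum: 0 + 1 + 2 + 0 + 2 + 0 + 1 + 2 = 8

Answer: 8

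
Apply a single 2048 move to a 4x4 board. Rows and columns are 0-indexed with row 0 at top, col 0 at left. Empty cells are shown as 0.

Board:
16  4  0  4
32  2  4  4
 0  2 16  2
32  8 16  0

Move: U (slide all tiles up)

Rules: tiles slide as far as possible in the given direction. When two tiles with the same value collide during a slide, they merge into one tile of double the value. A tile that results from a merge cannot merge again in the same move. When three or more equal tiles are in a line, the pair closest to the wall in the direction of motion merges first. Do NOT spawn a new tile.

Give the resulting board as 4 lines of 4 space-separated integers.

Slide up:
col 0: [16, 32, 0, 32] -> [16, 64, 0, 0]
col 1: [4, 2, 2, 8] -> [4, 4, 8, 0]
col 2: [0, 4, 16, 16] -> [4, 32, 0, 0]
col 3: [4, 4, 2, 0] -> [8, 2, 0, 0]

Answer: 16  4  4  8
64  4 32  2
 0  8  0  0
 0  0  0  0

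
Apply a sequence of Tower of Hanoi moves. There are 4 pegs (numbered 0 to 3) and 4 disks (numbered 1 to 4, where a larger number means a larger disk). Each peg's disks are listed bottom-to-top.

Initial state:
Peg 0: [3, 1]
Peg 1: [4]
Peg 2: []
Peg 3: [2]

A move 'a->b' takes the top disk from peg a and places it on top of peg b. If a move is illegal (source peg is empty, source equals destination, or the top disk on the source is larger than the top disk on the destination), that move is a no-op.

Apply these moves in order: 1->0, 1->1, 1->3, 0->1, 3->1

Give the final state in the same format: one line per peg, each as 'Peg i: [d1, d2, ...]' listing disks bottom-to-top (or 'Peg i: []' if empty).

Answer: Peg 0: [3]
Peg 1: [4, 1]
Peg 2: []
Peg 3: [2]

Derivation:
After move 1 (1->0):
Peg 0: [3, 1]
Peg 1: [4]
Peg 2: []
Peg 3: [2]

After move 2 (1->1):
Peg 0: [3, 1]
Peg 1: [4]
Peg 2: []
Peg 3: [2]

After move 3 (1->3):
Peg 0: [3, 1]
Peg 1: [4]
Peg 2: []
Peg 3: [2]

After move 4 (0->1):
Peg 0: [3]
Peg 1: [4, 1]
Peg 2: []
Peg 3: [2]

After move 5 (3->1):
Peg 0: [3]
Peg 1: [4, 1]
Peg 2: []
Peg 3: [2]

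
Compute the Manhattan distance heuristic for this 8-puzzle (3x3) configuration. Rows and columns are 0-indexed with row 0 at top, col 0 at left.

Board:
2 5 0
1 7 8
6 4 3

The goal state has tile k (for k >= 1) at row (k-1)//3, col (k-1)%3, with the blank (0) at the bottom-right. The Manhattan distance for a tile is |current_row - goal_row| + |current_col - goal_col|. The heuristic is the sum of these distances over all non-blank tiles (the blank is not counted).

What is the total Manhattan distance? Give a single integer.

Tile 2: at (0,0), goal (0,1), distance |0-0|+|0-1| = 1
Tile 5: at (0,1), goal (1,1), distance |0-1|+|1-1| = 1
Tile 1: at (1,0), goal (0,0), distance |1-0|+|0-0| = 1
Tile 7: at (1,1), goal (2,0), distance |1-2|+|1-0| = 2
Tile 8: at (1,2), goal (2,1), distance |1-2|+|2-1| = 2
Tile 6: at (2,0), goal (1,2), distance |2-1|+|0-2| = 3
Tile 4: at (2,1), goal (1,0), distance |2-1|+|1-0| = 2
Tile 3: at (2,2), goal (0,2), distance |2-0|+|2-2| = 2
Sum: 1 + 1 + 1 + 2 + 2 + 3 + 2 + 2 = 14

Answer: 14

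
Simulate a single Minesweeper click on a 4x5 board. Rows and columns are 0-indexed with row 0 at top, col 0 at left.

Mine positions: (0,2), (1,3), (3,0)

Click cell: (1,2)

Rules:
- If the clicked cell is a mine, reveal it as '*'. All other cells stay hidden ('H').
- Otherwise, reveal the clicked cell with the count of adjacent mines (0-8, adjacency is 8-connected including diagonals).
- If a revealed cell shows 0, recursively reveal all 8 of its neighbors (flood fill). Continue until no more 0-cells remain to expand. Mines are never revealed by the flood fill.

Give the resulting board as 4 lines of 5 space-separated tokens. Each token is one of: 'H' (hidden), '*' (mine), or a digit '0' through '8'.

H H H H H
H H 2 H H
H H H H H
H H H H H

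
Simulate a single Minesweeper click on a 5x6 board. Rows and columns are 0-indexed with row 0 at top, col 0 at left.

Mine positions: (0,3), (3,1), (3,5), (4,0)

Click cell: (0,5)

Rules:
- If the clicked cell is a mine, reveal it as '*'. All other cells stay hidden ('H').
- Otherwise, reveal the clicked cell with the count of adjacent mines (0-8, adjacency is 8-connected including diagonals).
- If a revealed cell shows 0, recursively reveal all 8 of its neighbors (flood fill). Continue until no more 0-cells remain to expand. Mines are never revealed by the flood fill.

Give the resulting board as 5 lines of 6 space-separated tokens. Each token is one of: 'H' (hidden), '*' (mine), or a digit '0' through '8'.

H H H H 1 0
H H H H 1 0
H H H H 1 1
H H H H H H
H H H H H H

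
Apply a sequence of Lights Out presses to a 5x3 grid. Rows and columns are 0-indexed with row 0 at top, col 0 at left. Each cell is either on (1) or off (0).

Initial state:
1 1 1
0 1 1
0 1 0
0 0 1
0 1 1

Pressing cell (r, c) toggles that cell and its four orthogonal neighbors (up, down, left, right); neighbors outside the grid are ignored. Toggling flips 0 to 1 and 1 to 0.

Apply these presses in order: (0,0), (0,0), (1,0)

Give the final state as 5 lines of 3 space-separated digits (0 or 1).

After press 1 at (0,0):
0 0 1
1 1 1
0 1 0
0 0 1
0 1 1

After press 2 at (0,0):
1 1 1
0 1 1
0 1 0
0 0 1
0 1 1

After press 3 at (1,0):
0 1 1
1 0 1
1 1 0
0 0 1
0 1 1

Answer: 0 1 1
1 0 1
1 1 0
0 0 1
0 1 1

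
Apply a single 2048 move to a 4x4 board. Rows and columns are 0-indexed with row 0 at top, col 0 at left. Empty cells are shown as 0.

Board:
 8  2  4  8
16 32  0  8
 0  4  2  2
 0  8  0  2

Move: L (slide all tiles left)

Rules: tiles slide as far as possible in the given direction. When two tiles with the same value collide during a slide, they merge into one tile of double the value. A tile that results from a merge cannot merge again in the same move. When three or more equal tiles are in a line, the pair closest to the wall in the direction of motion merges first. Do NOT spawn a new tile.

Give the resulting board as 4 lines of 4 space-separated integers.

Answer:  8  2  4  8
16 32  8  0
 4  4  0  0
 8  2  0  0

Derivation:
Slide left:
row 0: [8, 2, 4, 8] -> [8, 2, 4, 8]
row 1: [16, 32, 0, 8] -> [16, 32, 8, 0]
row 2: [0, 4, 2, 2] -> [4, 4, 0, 0]
row 3: [0, 8, 0, 2] -> [8, 2, 0, 0]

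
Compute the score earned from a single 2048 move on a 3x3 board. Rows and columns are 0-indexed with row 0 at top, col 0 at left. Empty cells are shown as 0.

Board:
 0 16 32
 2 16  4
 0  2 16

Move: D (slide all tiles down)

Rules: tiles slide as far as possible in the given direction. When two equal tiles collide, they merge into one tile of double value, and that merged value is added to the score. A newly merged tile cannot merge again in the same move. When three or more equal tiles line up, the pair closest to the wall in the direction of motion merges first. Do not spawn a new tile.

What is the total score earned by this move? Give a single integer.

Answer: 32

Derivation:
Slide down:
col 0: [0, 2, 0] -> [0, 0, 2]  score +0 (running 0)
col 1: [16, 16, 2] -> [0, 32, 2]  score +32 (running 32)
col 2: [32, 4, 16] -> [32, 4, 16]  score +0 (running 32)
Board after move:
 0  0 32
 0 32  4
 2  2 16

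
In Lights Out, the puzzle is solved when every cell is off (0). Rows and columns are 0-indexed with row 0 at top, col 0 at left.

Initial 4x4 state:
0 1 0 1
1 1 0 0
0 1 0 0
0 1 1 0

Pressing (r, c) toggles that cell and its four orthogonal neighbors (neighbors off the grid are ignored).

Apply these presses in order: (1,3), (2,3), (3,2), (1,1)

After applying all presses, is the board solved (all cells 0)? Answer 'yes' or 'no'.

Answer: yes

Derivation:
After press 1 at (1,3):
0 1 0 0
1 1 1 1
0 1 0 1
0 1 1 0

After press 2 at (2,3):
0 1 0 0
1 1 1 0
0 1 1 0
0 1 1 1

After press 3 at (3,2):
0 1 0 0
1 1 1 0
0 1 0 0
0 0 0 0

After press 4 at (1,1):
0 0 0 0
0 0 0 0
0 0 0 0
0 0 0 0

Lights still on: 0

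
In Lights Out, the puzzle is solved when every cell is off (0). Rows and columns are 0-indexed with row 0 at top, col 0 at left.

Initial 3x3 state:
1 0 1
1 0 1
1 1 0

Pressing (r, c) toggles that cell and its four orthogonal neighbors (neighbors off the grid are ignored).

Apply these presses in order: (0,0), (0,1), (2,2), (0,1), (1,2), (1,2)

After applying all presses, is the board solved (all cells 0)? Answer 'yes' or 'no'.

After press 1 at (0,0):
0 1 1
0 0 1
1 1 0

After press 2 at (0,1):
1 0 0
0 1 1
1 1 0

After press 3 at (2,2):
1 0 0
0 1 0
1 0 1

After press 4 at (0,1):
0 1 1
0 0 0
1 0 1

After press 5 at (1,2):
0 1 0
0 1 1
1 0 0

After press 6 at (1,2):
0 1 1
0 0 0
1 0 1

Lights still on: 4

Answer: no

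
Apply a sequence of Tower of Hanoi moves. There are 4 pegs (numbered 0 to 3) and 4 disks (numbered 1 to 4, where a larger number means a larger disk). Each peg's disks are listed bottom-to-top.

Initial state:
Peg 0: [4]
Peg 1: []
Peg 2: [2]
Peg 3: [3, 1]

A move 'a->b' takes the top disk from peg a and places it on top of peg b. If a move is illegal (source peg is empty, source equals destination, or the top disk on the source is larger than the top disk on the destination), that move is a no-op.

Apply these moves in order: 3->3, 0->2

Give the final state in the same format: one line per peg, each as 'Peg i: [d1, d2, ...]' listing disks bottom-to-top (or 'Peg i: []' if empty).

Answer: Peg 0: [4]
Peg 1: []
Peg 2: [2]
Peg 3: [3, 1]

Derivation:
After move 1 (3->3):
Peg 0: [4]
Peg 1: []
Peg 2: [2]
Peg 3: [3, 1]

After move 2 (0->2):
Peg 0: [4]
Peg 1: []
Peg 2: [2]
Peg 3: [3, 1]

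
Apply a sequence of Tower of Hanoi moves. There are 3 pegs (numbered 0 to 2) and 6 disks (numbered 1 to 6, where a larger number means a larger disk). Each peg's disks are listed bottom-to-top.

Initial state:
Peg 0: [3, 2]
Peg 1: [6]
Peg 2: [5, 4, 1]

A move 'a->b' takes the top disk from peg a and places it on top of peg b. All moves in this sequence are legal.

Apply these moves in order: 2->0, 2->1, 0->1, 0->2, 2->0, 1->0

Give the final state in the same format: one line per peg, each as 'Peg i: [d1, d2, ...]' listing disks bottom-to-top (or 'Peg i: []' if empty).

After move 1 (2->0):
Peg 0: [3, 2, 1]
Peg 1: [6]
Peg 2: [5, 4]

After move 2 (2->1):
Peg 0: [3, 2, 1]
Peg 1: [6, 4]
Peg 2: [5]

After move 3 (0->1):
Peg 0: [3, 2]
Peg 1: [6, 4, 1]
Peg 2: [5]

After move 4 (0->2):
Peg 0: [3]
Peg 1: [6, 4, 1]
Peg 2: [5, 2]

After move 5 (2->0):
Peg 0: [3, 2]
Peg 1: [6, 4, 1]
Peg 2: [5]

After move 6 (1->0):
Peg 0: [3, 2, 1]
Peg 1: [6, 4]
Peg 2: [5]

Answer: Peg 0: [3, 2, 1]
Peg 1: [6, 4]
Peg 2: [5]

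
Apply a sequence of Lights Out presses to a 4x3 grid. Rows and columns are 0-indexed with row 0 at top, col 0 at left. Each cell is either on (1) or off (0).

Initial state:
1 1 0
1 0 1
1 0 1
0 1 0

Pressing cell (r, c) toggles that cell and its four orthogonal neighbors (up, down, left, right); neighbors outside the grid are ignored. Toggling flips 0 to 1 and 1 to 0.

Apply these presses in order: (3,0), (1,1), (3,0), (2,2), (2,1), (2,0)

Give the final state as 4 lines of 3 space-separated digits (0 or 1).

After press 1 at (3,0):
1 1 0
1 0 1
0 0 1
1 0 0

After press 2 at (1,1):
1 0 0
0 1 0
0 1 1
1 0 0

After press 3 at (3,0):
1 0 0
0 1 0
1 1 1
0 1 0

After press 4 at (2,2):
1 0 0
0 1 1
1 0 0
0 1 1

After press 5 at (2,1):
1 0 0
0 0 1
0 1 1
0 0 1

After press 6 at (2,0):
1 0 0
1 0 1
1 0 1
1 0 1

Answer: 1 0 0
1 0 1
1 0 1
1 0 1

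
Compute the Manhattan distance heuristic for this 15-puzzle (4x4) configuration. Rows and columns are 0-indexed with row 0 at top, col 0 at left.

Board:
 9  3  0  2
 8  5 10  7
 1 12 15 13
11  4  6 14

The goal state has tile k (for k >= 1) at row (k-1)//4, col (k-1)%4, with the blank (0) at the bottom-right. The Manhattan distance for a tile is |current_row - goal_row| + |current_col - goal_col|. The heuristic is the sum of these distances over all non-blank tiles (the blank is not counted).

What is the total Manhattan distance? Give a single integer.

Answer: 34

Derivation:
Tile 9: at (0,0), goal (2,0), distance |0-2|+|0-0| = 2
Tile 3: at (0,1), goal (0,2), distance |0-0|+|1-2| = 1
Tile 2: at (0,3), goal (0,1), distance |0-0|+|3-1| = 2
Tile 8: at (1,0), goal (1,3), distance |1-1|+|0-3| = 3
Tile 5: at (1,1), goal (1,0), distance |1-1|+|1-0| = 1
Tile 10: at (1,2), goal (2,1), distance |1-2|+|2-1| = 2
Tile 7: at (1,3), goal (1,2), distance |1-1|+|3-2| = 1
Tile 1: at (2,0), goal (0,0), distance |2-0|+|0-0| = 2
Tile 12: at (2,1), goal (2,3), distance |2-2|+|1-3| = 2
Tile 15: at (2,2), goal (3,2), distance |2-3|+|2-2| = 1
Tile 13: at (2,3), goal (3,0), distance |2-3|+|3-0| = 4
Tile 11: at (3,0), goal (2,2), distance |3-2|+|0-2| = 3
Tile 4: at (3,1), goal (0,3), distance |3-0|+|1-3| = 5
Tile 6: at (3,2), goal (1,1), distance |3-1|+|2-1| = 3
Tile 14: at (3,3), goal (3,1), distance |3-3|+|3-1| = 2
Sum: 2 + 1 + 2 + 3 + 1 + 2 + 1 + 2 + 2 + 1 + 4 + 3 + 5 + 3 + 2 = 34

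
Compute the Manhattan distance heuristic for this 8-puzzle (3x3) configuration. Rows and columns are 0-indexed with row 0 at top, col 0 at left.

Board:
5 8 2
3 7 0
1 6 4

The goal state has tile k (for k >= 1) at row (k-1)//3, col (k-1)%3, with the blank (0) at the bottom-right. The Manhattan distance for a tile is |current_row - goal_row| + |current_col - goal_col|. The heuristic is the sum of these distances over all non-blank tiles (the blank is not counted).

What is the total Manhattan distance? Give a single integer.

Answer: 17

Derivation:
Tile 5: (0,0)->(1,1) = 2
Tile 8: (0,1)->(2,1) = 2
Tile 2: (0,2)->(0,1) = 1
Tile 3: (1,0)->(0,2) = 3
Tile 7: (1,1)->(2,0) = 2
Tile 1: (2,0)->(0,0) = 2
Tile 6: (2,1)->(1,2) = 2
Tile 4: (2,2)->(1,0) = 3
Sum: 2 + 2 + 1 + 3 + 2 + 2 + 2 + 3 = 17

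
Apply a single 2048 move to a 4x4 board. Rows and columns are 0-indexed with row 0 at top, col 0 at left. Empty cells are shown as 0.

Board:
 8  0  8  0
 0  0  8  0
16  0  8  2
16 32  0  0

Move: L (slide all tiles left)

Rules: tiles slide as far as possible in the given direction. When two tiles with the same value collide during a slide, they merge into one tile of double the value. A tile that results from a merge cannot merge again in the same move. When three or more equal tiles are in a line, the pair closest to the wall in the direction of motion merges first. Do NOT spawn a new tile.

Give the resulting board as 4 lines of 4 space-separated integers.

Answer: 16  0  0  0
 8  0  0  0
16  8  2  0
16 32  0  0

Derivation:
Slide left:
row 0: [8, 0, 8, 0] -> [16, 0, 0, 0]
row 1: [0, 0, 8, 0] -> [8, 0, 0, 0]
row 2: [16, 0, 8, 2] -> [16, 8, 2, 0]
row 3: [16, 32, 0, 0] -> [16, 32, 0, 0]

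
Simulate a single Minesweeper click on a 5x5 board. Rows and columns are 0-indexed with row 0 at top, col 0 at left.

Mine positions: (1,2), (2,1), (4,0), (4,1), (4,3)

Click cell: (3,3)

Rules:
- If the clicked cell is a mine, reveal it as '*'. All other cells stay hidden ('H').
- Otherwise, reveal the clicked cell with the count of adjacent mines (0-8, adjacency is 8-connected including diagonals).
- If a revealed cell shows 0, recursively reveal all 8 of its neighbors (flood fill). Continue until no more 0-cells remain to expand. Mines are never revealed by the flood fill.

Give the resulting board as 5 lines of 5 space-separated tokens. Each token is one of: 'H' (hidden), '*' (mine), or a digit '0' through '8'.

H H H H H
H H H H H
H H H H H
H H H 1 H
H H H H H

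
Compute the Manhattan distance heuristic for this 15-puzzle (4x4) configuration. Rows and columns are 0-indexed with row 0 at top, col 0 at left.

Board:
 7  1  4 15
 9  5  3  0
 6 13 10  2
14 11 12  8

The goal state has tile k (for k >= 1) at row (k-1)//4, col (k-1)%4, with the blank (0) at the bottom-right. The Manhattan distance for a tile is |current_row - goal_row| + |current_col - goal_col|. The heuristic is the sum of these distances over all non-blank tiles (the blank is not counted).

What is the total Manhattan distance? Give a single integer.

Tile 7: (0,0)->(1,2) = 3
Tile 1: (0,1)->(0,0) = 1
Tile 4: (0,2)->(0,3) = 1
Tile 15: (0,3)->(3,2) = 4
Tile 9: (1,0)->(2,0) = 1
Tile 5: (1,1)->(1,0) = 1
Tile 3: (1,2)->(0,2) = 1
Tile 6: (2,0)->(1,1) = 2
Tile 13: (2,1)->(3,0) = 2
Tile 10: (2,2)->(2,1) = 1
Tile 2: (2,3)->(0,1) = 4
Tile 14: (3,0)->(3,1) = 1
Tile 11: (3,1)->(2,2) = 2
Tile 12: (3,2)->(2,3) = 2
Tile 8: (3,3)->(1,3) = 2
Sum: 3 + 1 + 1 + 4 + 1 + 1 + 1 + 2 + 2 + 1 + 4 + 1 + 2 + 2 + 2 = 28

Answer: 28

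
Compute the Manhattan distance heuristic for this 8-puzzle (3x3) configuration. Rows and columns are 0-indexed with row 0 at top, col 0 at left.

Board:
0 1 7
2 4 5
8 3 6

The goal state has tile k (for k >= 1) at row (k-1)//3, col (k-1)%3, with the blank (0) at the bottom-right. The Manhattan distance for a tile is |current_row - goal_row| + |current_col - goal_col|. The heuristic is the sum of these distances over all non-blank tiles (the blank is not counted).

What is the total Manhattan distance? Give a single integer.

Tile 1: (0,1)->(0,0) = 1
Tile 7: (0,2)->(2,0) = 4
Tile 2: (1,0)->(0,1) = 2
Tile 4: (1,1)->(1,0) = 1
Tile 5: (1,2)->(1,1) = 1
Tile 8: (2,0)->(2,1) = 1
Tile 3: (2,1)->(0,2) = 3
Tile 6: (2,2)->(1,2) = 1
Sum: 1 + 4 + 2 + 1 + 1 + 1 + 3 + 1 = 14

Answer: 14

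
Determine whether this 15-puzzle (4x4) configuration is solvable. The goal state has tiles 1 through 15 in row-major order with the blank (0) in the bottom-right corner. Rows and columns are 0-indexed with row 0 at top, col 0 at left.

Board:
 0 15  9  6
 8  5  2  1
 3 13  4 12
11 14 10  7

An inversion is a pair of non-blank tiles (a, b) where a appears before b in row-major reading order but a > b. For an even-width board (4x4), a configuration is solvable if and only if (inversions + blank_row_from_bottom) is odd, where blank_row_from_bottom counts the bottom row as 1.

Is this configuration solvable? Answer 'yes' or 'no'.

Inversions: 51
Blank is in row 0 (0-indexed from top), which is row 4 counting from the bottom (bottom = 1).
51 + 4 = 55, which is odd, so the puzzle is solvable.

Answer: yes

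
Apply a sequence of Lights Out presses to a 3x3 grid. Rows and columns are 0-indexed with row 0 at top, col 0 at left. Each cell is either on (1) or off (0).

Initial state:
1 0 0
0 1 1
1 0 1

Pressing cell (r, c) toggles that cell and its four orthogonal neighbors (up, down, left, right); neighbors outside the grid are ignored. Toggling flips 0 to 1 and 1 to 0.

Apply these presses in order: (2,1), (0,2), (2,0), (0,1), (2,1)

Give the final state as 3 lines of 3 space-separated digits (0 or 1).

After press 1 at (2,1):
1 0 0
0 0 1
0 1 0

After press 2 at (0,2):
1 1 1
0 0 0
0 1 0

After press 3 at (2,0):
1 1 1
1 0 0
1 0 0

After press 4 at (0,1):
0 0 0
1 1 0
1 0 0

After press 5 at (2,1):
0 0 0
1 0 0
0 1 1

Answer: 0 0 0
1 0 0
0 1 1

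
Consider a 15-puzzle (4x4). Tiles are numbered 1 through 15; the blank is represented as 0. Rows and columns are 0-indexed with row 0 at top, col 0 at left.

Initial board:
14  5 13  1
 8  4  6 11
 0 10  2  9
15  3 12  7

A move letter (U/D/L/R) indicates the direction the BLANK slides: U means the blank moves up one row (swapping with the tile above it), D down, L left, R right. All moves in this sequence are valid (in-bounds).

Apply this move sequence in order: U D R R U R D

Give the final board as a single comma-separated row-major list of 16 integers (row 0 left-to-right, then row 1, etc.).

Answer: 14, 5, 13, 1, 8, 4, 11, 9, 10, 2, 6, 0, 15, 3, 12, 7

Derivation:
After move 1 (U):
14  5 13  1
 0  4  6 11
 8 10  2  9
15  3 12  7

After move 2 (D):
14  5 13  1
 8  4  6 11
 0 10  2  9
15  3 12  7

After move 3 (R):
14  5 13  1
 8  4  6 11
10  0  2  9
15  3 12  7

After move 4 (R):
14  5 13  1
 8  4  6 11
10  2  0  9
15  3 12  7

After move 5 (U):
14  5 13  1
 8  4  0 11
10  2  6  9
15  3 12  7

After move 6 (R):
14  5 13  1
 8  4 11  0
10  2  6  9
15  3 12  7

After move 7 (D):
14  5 13  1
 8  4 11  9
10  2  6  0
15  3 12  7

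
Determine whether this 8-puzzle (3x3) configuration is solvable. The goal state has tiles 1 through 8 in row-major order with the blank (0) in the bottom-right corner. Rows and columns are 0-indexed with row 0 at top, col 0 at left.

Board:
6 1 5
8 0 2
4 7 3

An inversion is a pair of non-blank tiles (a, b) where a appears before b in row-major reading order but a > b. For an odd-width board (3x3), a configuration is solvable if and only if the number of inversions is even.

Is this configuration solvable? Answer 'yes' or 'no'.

Inversions (pairs i<j in row-major order where tile[i] > tile[j] > 0): 14
14 is even, so the puzzle is solvable.

Answer: yes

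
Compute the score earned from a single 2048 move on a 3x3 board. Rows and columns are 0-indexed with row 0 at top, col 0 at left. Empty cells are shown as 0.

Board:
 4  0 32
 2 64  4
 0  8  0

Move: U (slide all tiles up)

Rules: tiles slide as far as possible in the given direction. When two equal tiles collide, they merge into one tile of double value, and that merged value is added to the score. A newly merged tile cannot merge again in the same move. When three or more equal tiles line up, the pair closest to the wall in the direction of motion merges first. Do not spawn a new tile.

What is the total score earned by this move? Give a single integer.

Slide up:
col 0: [4, 2, 0] -> [4, 2, 0]  score +0 (running 0)
col 1: [0, 64, 8] -> [64, 8, 0]  score +0 (running 0)
col 2: [32, 4, 0] -> [32, 4, 0]  score +0 (running 0)
Board after move:
 4 64 32
 2  8  4
 0  0  0

Answer: 0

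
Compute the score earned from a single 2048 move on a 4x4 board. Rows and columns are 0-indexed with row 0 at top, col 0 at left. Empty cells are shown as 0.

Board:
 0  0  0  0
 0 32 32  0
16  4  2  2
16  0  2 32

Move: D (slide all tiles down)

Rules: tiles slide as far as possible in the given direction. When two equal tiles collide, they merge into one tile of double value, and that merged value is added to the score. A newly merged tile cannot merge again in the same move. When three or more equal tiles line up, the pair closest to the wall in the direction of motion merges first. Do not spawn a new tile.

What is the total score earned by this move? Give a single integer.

Answer: 36

Derivation:
Slide down:
col 0: [0, 0, 16, 16] -> [0, 0, 0, 32]  score +32 (running 32)
col 1: [0, 32, 4, 0] -> [0, 0, 32, 4]  score +0 (running 32)
col 2: [0, 32, 2, 2] -> [0, 0, 32, 4]  score +4 (running 36)
col 3: [0, 0, 2, 32] -> [0, 0, 2, 32]  score +0 (running 36)
Board after move:
 0  0  0  0
 0  0  0  0
 0 32 32  2
32  4  4 32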